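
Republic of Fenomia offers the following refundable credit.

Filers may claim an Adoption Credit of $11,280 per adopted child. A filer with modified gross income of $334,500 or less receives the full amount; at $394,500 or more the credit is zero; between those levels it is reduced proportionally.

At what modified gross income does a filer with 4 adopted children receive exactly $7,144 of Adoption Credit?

Full credit = 4 × $11,280 = $45,120.
$7,144 is 7,144/45,120 of the full $45,120, so 37,976/45,120 of the $60,000 range has been used: income = $334,500 + $60,000 × 37,976/45,120 = $385,000.

$385,000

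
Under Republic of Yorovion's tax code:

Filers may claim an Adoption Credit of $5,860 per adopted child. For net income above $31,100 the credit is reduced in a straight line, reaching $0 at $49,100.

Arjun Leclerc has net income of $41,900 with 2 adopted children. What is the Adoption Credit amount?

$4,688

Adoption Credit: base = 2 × $5,860 = $11,720. $41,900 is $10,800 into a $18,000 phase-out range, leaving 7,200/18,000 of the credit: $11,720 × 7,200/18,000 = $4,688.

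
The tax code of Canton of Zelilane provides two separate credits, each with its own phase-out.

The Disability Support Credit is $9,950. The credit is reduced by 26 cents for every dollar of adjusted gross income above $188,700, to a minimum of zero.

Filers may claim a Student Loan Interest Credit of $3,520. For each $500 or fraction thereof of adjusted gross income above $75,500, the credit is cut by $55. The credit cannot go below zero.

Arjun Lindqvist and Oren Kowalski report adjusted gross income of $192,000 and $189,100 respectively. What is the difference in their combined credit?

$754

Arjun ($192,000): Disability Support Credit: 26% of the $3,300 excess over $188,700 is $858; credit = $9,950 − $858 = $9,092. Student Loan Interest Credit: income exceeds $75,500 by $116,500 → 233 increments × $55 = $12,815 ≥ base, so the credit is $0. total $9,092 + $0 = $9,092
Oren ($189,100): Disability Support Credit: 26% of the $400 excess over $188,700 is $104; credit = $9,950 − $104 = $9,846. Student Loan Interest Credit: income exceeds $75,500 by $113,600 → 228 increments × $55 = $12,540 ≥ base, so the credit is $0. total $9,846 + $0 = $9,846
Difference: |$9,092 − $9,846| = $754.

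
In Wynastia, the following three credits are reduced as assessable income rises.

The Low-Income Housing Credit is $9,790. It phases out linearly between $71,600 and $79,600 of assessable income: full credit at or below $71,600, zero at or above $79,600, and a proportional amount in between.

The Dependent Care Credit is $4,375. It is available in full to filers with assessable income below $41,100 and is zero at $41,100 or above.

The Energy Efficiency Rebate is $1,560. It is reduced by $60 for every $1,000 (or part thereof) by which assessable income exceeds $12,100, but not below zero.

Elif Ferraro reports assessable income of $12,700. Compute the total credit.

Low-Income Housing Credit: $12,700 is at or below the $71,600 threshold, so the full $9,790 applies.
Dependent Care Credit: $12,700 is below the $41,100 cutoff, so the full $4,375 applies.
Energy Efficiency Rebate: income exceeds $12,100 by $600, which is 1 full-or-partial $1,000 increment; reduction = 1 × $60 = $60, leaving $1,500.
Total: $9,790 + $4,375 + $1,500 = $15,665.

$15,665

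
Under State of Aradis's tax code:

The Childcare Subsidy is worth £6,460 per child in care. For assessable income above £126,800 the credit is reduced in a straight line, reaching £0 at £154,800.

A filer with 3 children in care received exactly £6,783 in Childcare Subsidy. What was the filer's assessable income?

Full credit = 3 × £6,460 = £19,380.
£6,783 is 6,783/19,380 of the full £19,380, so 12,597/19,380 of the £28,000 range has been used: income = £126,800 + £28,000 × 12,597/19,380 = £145,000.

£145,000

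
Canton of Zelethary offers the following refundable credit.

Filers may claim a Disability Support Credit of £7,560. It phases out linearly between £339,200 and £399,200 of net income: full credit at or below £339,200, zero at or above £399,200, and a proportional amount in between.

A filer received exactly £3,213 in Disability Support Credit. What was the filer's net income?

£373,700

£3,213 is 3,213/7,560 of the full £7,560, so 4,347/7,560 of the £60,000 range has been used: income = £339,200 + £60,000 × 4,347/7,560 = £373,700.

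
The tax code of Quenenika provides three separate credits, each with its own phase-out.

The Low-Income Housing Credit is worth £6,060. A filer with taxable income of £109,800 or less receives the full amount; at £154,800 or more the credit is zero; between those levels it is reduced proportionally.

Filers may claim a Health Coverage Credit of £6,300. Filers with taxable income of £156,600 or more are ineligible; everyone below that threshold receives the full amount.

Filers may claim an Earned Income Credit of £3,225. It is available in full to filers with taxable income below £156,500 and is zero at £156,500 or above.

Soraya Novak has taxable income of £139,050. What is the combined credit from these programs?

£11,646

Low-Income Housing Credit: £139,050 is £29,250 into a £45,000 phase-out range, leaving 15,750/45,000 of the credit: £6,060 × 15,750/45,000 = £2,121.
Health Coverage Credit: £139,050 is below the £156,600 cutoff, so the full £6,300 applies.
Earned Income Credit: £139,050 is below the £156,500 cutoff, so the full £3,225 applies.
Total: £2,121 + £6,300 + £3,225 = £11,646.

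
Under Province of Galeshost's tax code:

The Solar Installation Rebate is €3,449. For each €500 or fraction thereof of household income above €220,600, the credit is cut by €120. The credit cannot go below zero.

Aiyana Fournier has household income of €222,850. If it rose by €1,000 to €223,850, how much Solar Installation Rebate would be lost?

At €222,850 — income exceeds €220,600 by €2,250, which is 5 full-or-partial €500 increments; reduction = 5 × €120 = €600, leaving €2,849.
At €223,850 — income exceeds €220,600 by €3,250, which is 7 full-or-partial €500 increments; reduction = 7 × €120 = €840, leaving €2,609.
Lost: €2,849 − €2,609 = €240.

€240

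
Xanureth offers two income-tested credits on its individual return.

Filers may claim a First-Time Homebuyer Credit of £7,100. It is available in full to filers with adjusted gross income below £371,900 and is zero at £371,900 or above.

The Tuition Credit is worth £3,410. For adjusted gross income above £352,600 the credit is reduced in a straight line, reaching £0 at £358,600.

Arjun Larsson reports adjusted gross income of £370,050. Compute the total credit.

£7,100

First-Time Homebuyer Credit: £370,050 is below the £371,900 cutoff, so the full £7,100 applies.
Tuition Credit: £370,050 is at or above £358,600, so the credit is £0.
Total: £7,100 + £0 = £7,100.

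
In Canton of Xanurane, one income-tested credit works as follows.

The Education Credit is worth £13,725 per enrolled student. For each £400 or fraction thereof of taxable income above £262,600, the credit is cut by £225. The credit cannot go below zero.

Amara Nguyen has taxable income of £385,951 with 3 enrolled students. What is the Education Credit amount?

£0

Education Credit: base = 3 × £13,725 = £41,175. income exceeds £262,600 by £123,351 → 309 increments × £225 = £69,525 ≥ base, so the credit is £0.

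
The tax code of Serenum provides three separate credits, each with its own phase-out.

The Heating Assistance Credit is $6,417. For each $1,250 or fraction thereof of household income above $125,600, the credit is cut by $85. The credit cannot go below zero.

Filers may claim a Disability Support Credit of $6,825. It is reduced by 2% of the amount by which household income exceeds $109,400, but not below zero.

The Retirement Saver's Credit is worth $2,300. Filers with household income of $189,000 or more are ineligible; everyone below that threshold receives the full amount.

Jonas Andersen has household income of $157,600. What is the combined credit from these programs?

Heating Assistance Credit: income exceeds $125,600 by $32,000, which is 26 full-or-partial $1,250 increments; reduction = 26 × $85 = $2,210, leaving $4,207.
Disability Support Credit: 2% of the $48,200 excess over $109,400 is $964; credit = $6,825 − $964 = $5,861.
Retirement Saver's Credit: $157,600 is below the $189,000 cutoff, so the full $2,300 applies.
Total: $4,207 + $5,861 + $2,300 = $12,368.

$12,368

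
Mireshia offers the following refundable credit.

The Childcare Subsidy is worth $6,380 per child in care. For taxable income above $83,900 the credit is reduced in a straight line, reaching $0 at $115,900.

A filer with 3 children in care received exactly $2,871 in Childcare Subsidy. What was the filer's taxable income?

$111,100

Full credit = 3 × $6,380 = $19,140.
$2,871 is 2,871/19,140 of the full $19,140, so 16,269/19,140 of the $32,000 range has been used: income = $83,900 + $32,000 × 16,269/19,140 = $111,100.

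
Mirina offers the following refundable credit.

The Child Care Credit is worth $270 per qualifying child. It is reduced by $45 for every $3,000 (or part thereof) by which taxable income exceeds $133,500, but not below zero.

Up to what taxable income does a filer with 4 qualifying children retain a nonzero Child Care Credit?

Full credit = 4 × $270 = $1,080.
After 23 increments the reduction is 23 × $45 = $1,035, leaving $45; one more increment wipes it out. Increment 23 ends at excess 23 × $3,000 = $69,000, so the highest qualifying income is $133,500 + $69,000 = $202,500.

$202,500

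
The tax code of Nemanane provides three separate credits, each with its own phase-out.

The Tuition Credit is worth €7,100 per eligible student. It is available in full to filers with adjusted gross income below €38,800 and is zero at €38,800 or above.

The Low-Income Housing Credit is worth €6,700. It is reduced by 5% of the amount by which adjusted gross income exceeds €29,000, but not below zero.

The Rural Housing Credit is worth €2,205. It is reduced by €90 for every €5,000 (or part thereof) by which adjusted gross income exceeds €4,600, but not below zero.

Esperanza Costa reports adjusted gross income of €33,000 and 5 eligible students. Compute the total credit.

€43,665

Tuition Credit: base = 5 × €7,100 = €35,500. €33,000 is below the €38,800 cutoff, so the full €35,500 applies.
Low-Income Housing Credit: 5% of the €4,000 excess over €29,000 is €200; credit = €6,700 − €200 = €6,500.
Rural Housing Credit: income exceeds €4,600 by €28,400, which is 6 full-or-partial €5,000 increments; reduction = 6 × €90 = €540, leaving €1,665.
Total: €35,500 + €6,500 + €1,665 = €43,665.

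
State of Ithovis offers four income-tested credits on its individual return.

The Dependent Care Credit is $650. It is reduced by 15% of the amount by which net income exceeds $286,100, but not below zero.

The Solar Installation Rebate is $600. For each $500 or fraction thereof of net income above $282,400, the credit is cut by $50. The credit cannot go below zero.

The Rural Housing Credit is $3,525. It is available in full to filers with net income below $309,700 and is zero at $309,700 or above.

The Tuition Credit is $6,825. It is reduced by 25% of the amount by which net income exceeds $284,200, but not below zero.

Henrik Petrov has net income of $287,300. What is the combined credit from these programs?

$10,145

Dependent Care Credit: 15% of the $1,200 excess over $286,100 is $180; credit = $650 − $180 = $470.
Solar Installation Rebate: income exceeds $282,400 by $4,900, which is 10 full-or-partial $500 increments; reduction = 10 × $50 = $500, leaving $100.
Rural Housing Credit: $287,300 is below the $309,700 cutoff, so the full $3,525 applies.
Tuition Credit: 25% of the $3,100 excess over $284,200 is $775; credit = $6,825 − $775 = $6,050.
Total: $470 + $100 + $3,525 + $6,050 = $10,145.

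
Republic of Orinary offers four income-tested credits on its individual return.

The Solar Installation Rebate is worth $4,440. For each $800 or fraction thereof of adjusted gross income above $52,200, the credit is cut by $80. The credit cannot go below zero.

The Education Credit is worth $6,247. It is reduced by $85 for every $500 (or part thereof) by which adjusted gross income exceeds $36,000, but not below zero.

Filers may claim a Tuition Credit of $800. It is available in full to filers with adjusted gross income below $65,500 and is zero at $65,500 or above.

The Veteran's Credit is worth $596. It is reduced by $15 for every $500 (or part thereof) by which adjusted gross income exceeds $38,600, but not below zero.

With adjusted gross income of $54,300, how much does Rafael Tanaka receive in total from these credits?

Solar Installation Rebate: income exceeds $52,200 by $2,100, which is 3 full-or-partial $800 increments; reduction = 3 × $80 = $240, leaving $4,200.
Education Credit: income exceeds $36,000 by $18,300, which is 37 full-or-partial $500 increments; reduction = 37 × $85 = $3,145, leaving $3,102.
Tuition Credit: $54,300 is below the $65,500 cutoff, so the full $800 applies.
Veteran's Credit: income exceeds $38,600 by $15,700, which is 32 full-or-partial $500 increments; reduction = 32 × $15 = $480, leaving $116.
Total: $4,200 + $3,102 + $800 + $116 = $8,218.

$8,218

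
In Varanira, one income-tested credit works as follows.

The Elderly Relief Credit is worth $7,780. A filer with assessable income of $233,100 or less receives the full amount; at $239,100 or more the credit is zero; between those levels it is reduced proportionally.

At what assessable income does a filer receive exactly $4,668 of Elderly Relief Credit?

$4,668 is 4,668/7,780 of the full $7,780, so 3,112/7,780 of the $6,000 range has been used: income = $233,100 + $6,000 × 3,112/7,780 = $235,500.

$235,500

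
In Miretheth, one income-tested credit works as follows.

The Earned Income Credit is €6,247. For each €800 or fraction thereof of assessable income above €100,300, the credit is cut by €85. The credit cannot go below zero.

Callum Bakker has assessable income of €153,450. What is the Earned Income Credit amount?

€552

Earned Income Credit: income exceeds €100,300 by €53,150, which is 67 full-or-partial €800 increments; reduction = 67 × €85 = €5,695, leaving €552.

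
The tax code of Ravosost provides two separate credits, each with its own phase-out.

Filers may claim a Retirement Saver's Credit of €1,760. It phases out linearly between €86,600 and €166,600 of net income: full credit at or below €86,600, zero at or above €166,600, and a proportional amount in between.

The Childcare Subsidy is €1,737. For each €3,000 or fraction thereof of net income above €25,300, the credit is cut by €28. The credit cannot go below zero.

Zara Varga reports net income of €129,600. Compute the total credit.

€1,571

Retirement Saver's Credit: €129,600 is €43,000 into a €80,000 phase-out range, leaving 37,000/80,000 of the credit: €1,760 × 37,000/80,000 = €814.
Childcare Subsidy: income exceeds €25,300 by €104,300, which is 35 full-or-partial €3,000 increments; reduction = 35 × €28 = €980, leaving €757.
Total: €814 + €757 = €1,571.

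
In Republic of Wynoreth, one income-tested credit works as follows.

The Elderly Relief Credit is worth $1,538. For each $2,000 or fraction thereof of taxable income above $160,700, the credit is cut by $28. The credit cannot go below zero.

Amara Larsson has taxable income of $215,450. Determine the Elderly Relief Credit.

$754

Elderly Relief Credit: income exceeds $160,700 by $54,750, which is 28 full-or-partial $2,000 increments; reduction = 28 × $28 = $784, leaving $754.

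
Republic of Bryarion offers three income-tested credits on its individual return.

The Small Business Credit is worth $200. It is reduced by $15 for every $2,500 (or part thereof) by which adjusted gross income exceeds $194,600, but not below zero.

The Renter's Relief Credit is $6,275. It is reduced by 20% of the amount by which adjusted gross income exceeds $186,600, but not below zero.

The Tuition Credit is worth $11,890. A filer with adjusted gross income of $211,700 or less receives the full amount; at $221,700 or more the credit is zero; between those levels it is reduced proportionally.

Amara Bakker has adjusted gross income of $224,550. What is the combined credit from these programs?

Small Business Credit: income exceeds $194,600 by $29,950, which is 12 full-or-partial $2,500 increments; reduction = 12 × $15 = $180, leaving $20.
Renter's Relief Credit: 20% of the $37,950 excess over $186,600 is $7,590 ≥ base, so the credit is $0.
Tuition Credit: $224,550 is at or above $221,700, so the credit is $0.
Total: $20 + $0 + $0 = $20.

$20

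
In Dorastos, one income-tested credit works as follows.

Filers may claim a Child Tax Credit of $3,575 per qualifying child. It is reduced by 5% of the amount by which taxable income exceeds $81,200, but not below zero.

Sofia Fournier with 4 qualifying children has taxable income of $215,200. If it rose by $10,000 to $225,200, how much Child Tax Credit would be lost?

At $215,200 — base = 4 × $3,575 = $14,300. 5% of the $134,000 excess over $81,200 is $6,700; credit = $14,300 − $6,700 = $7,600.
At $225,200 — base = 4 × $3,575 = $14,300. 5% of the $144,000 excess over $81,200 is $7,200; credit = $14,300 − $7,200 = $7,100.
Lost: $7,600 − $7,100 = $500.

$500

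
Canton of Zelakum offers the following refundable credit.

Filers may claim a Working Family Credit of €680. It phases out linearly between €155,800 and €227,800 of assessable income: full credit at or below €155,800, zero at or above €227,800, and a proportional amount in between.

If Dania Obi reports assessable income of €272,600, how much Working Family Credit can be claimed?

Working Family Credit: €272,600 is at or above €227,800, so the credit is €0.

€0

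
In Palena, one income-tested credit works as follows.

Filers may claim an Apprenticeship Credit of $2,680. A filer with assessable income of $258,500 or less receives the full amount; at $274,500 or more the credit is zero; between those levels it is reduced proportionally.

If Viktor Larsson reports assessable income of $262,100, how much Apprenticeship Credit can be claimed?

Apprenticeship Credit: $262,100 is $3,600 into a $16,000 phase-out range, leaving 12,400/16,000 of the credit: $2,680 × 12,400/16,000 = $2,077.

$2,077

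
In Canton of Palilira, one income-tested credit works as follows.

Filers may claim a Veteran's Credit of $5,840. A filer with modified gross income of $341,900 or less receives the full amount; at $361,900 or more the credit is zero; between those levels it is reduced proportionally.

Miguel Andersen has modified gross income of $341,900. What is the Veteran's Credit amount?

Veteran's Credit: $341,900 is at or below the $341,900 threshold, so the full $5,840 applies.

$5,840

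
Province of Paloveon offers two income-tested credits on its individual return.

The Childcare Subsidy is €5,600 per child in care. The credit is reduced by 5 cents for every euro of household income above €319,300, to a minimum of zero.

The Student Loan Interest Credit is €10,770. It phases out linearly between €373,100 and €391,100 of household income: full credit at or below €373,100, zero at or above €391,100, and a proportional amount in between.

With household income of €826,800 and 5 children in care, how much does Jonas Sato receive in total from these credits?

Childcare Subsidy: base = 5 × €5,600 = €28,000. 5% of the €507,500 excess over €319,300 is €25,375; credit = €28,000 − €25,375 = €2,625.
Student Loan Interest Credit: €826,800 is at or above €391,100, so the credit is €0.
Total: €2,625 + €0 = €2,625.

€2,625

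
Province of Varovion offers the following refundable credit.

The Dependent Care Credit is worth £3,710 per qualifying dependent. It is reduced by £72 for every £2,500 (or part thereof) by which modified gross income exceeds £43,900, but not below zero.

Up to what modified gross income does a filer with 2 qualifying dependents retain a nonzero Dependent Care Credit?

£301,400

Full credit = 2 × £3,710 = £7,420.
After 103 increments the reduction is 103 × £72 = £7,416, leaving £4; one more increment wipes it out. Increment 103 ends at excess 103 × £2,500 = £257,500, so the highest qualifying income is £43,900 + £257,500 = £301,400.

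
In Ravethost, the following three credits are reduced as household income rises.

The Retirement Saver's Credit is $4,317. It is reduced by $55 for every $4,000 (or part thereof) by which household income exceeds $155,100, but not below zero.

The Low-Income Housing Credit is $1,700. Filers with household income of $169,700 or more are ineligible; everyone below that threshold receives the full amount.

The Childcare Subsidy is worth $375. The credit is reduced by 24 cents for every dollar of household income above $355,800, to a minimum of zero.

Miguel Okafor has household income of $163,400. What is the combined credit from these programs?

$6,227

Retirement Saver's Credit: income exceeds $155,100 by $8,300, which is 3 full-or-partial $4,000 increments; reduction = 3 × $55 = $165, leaving $4,152.
Low-Income Housing Credit: $163,400 is below the $169,700 cutoff, so the full $1,700 applies.
Childcare Subsidy: $163,400 is at or below the $355,800 threshold, so the full $375 applies.
Total: $4,152 + $1,700 + $375 = $6,227.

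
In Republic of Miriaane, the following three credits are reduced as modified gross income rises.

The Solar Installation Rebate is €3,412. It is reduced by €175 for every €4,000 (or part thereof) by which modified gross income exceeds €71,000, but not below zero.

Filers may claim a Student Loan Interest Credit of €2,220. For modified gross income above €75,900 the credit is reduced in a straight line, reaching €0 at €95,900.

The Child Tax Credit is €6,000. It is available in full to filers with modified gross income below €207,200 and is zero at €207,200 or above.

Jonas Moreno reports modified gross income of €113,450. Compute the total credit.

€7,487

Solar Installation Rebate: income exceeds €71,000 by €42,450, which is 11 full-or-partial €4,000 increments; reduction = 11 × €175 = €1,925, leaving €1,487.
Student Loan Interest Credit: €113,450 is at or above €95,900, so the credit is €0.
Child Tax Credit: €113,450 is below the €207,200 cutoff, so the full €6,000 applies.
Total: €1,487 + €0 + €6,000 = €7,487.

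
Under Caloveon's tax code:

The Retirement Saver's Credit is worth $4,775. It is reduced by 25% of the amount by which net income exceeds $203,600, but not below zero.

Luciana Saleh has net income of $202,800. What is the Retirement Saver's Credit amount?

$4,775

Retirement Saver's Credit: $202,800 is at or below the $203,600 threshold, so the full $4,775 applies.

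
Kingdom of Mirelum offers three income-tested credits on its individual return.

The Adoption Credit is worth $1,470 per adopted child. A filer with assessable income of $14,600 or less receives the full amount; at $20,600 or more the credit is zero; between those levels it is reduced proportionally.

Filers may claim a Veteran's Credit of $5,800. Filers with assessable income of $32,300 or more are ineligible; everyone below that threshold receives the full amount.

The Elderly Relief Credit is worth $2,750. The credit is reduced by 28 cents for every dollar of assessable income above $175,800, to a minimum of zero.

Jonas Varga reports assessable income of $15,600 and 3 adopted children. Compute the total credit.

$12,225

Adoption Credit: base = 3 × $1,470 = $4,410. $15,600 is $1,000 into a $6,000 phase-out range, leaving 5,000/6,000 of the credit: $4,410 × 5,000/6,000 = $3,675.
Veteran's Credit: $15,600 is below the $32,300 cutoff, so the full $5,800 applies.
Elderly Relief Credit: $15,600 is at or below the $175,800 threshold, so the full $2,750 applies.
Total: $3,675 + $5,800 + $2,750 = $12,225.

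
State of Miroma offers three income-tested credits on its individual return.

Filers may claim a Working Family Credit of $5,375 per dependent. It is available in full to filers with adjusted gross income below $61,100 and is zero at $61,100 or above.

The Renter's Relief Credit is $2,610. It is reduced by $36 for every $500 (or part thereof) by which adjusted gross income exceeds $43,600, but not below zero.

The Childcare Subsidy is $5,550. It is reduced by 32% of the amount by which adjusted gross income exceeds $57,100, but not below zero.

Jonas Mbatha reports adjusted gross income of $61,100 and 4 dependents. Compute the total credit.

Working Family Credit: base = 4 × $5,375 = $21,500. $61,100 meets or exceeds the $61,100 cutoff, so the credit is $0.
Renter's Relief Credit: income exceeds $43,600 by $17,500, which is 35 full-or-partial $500 increments; reduction = 35 × $36 = $1,260, leaving $1,350.
Childcare Subsidy: 32% of the $4,000 excess over $57,100 is $1,280; credit = $5,550 − $1,280 = $4,270.
Total: $0 + $1,350 + $4,270 = $5,620.

$5,620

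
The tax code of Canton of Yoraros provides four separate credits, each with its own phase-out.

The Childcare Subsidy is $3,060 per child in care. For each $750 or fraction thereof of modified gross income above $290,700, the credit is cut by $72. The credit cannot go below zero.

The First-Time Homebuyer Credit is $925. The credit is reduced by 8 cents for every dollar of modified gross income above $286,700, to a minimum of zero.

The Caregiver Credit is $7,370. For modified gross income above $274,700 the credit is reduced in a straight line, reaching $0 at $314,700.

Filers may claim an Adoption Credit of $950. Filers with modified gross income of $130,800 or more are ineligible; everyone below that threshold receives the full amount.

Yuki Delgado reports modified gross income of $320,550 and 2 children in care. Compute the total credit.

Childcare Subsidy: base = 2 × $3,060 = $6,120. income exceeds $290,700 by $29,850, which is 40 full-or-partial $750 increments; reduction = 40 × $72 = $2,880, leaving $3,240.
First-Time Homebuyer Credit: 8% of the $33,850 excess over $286,700 is $2,708 ≥ base, so the credit is $0.
Caregiver Credit: $320,550 is at or above $314,700, so the credit is $0.
Adoption Credit: $320,550 meets or exceeds the $130,800 cutoff, so the credit is $0.
Total: $3,240 + $0 + $0 + $0 = $3,240.

$3,240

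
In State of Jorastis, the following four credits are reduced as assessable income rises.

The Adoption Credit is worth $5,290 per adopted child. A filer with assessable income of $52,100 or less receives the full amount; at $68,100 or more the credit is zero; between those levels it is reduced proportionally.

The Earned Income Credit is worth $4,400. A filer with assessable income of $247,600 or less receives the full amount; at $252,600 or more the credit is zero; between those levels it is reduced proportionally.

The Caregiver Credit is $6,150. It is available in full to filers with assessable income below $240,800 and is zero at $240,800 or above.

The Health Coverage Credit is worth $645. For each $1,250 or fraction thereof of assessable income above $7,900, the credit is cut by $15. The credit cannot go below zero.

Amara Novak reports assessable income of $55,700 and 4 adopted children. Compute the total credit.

Adoption Credit: base = 4 × $5,290 = $21,160. $55,700 is $3,600 into a $16,000 phase-out range, leaving 12,400/16,000 of the credit: $21,160 × 12,400/16,000 = $16,399.
Earned Income Credit: $55,700 is at or below the $247,600 threshold, so the full $4,400 applies.
Caregiver Credit: $55,700 is below the $240,800 cutoff, so the full $6,150 applies.
Health Coverage Credit: income exceeds $7,900 by $47,800, which is 39 full-or-partial $1,250 increments; reduction = 39 × $15 = $585, leaving $60.
Total: $16,399 + $4,400 + $6,150 + $60 = $27,009.

$27,009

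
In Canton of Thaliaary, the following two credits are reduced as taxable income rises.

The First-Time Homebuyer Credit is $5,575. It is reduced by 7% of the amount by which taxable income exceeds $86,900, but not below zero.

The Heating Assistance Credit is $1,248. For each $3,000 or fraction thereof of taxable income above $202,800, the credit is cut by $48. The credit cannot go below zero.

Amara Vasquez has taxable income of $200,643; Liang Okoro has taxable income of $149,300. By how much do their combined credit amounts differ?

$1,207

Amara ($200,643): First-Time Homebuyer Credit: 7% of the $113,743 excess over $86,900 is $7,962.01 ≥ base, so the credit is $0. Heating Assistance Credit: $200,643 is at or below the $202,800 threshold, so the full $1,248 applies. total $0 + $1,248 = $1,248
Liang ($149,300): First-Time Homebuyer Credit: 7% of the $62,400 excess over $86,900 is $4,368; credit = $5,575 − $4,368 = $1,207. Heating Assistance Credit: $149,300 is at or below the $202,800 threshold, so the full $1,248 applies. total $1,207 + $1,248 = $2,455
Difference: |$1,248 − $2,455| = $1,207.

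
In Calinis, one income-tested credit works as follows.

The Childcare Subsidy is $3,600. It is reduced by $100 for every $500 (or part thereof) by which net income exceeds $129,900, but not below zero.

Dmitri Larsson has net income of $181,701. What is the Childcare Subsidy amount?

Childcare Subsidy: income exceeds $129,900 by $51,801 → 104 increments × $100 = $10,400 ≥ base, so the credit is $0.

$0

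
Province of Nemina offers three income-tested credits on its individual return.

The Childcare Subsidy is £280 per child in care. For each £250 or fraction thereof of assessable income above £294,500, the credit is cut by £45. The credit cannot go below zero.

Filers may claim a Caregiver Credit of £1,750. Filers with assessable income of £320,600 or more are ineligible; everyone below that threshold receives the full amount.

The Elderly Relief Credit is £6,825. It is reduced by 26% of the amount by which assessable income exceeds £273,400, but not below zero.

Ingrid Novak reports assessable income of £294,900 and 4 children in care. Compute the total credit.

Childcare Subsidy: base = 4 × £280 = £1,120. income exceeds £294,500 by £400, which is 2 full-or-partial £250 increments; reduction = 2 × £45 = £90, leaving £1,030.
Caregiver Credit: £294,900 is below the £320,600 cutoff, so the full £1,750 applies.
Elderly Relief Credit: 26% of the £21,500 excess over £273,400 is £5,590; credit = £6,825 − £5,590 = £1,235.
Total: £1,030 + £1,750 + £1,235 = £4,015.

£4,015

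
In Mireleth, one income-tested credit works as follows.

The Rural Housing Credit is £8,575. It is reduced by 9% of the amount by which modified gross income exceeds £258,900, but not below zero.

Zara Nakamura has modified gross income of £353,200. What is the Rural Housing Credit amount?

£88

Rural Housing Credit: 9% of the £94,300 excess over £258,900 is £8,487; credit = £8,575 − £8,487 = £88.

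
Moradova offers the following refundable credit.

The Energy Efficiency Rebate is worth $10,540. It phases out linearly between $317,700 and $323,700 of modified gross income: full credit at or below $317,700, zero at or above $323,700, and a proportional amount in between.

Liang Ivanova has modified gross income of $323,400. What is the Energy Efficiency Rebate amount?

$527

Energy Efficiency Rebate: $323,400 is $5,700 into a $6,000 phase-out range, leaving 300/6,000 of the credit: $10,540 × 300/6,000 = $527.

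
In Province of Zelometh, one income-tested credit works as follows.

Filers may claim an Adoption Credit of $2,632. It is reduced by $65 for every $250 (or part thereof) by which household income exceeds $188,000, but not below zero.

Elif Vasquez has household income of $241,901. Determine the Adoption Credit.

Adoption Credit: income exceeds $188,000 by $53,901 → 216 increments × $65 = $14,040 ≥ base, so the credit is $0.

$0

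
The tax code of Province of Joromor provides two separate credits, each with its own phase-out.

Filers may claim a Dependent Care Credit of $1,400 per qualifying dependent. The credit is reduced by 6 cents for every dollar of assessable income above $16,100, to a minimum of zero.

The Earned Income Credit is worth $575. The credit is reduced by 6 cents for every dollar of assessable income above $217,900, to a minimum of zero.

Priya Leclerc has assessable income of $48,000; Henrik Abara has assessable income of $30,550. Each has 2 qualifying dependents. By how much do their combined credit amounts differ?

$1,047

Priya ($48,000): Dependent Care Credit: base = 2 × $1,400 = $2,800. 6% of the $31,900 excess over $16,100 is $1,914; credit = $2,800 − $1,914 = $886. Earned Income Credit: $48,000 is at or below the $217,900 threshold, so the full $575 applies. total $886 + $575 = $1,461
Henrik ($30,550): Dependent Care Credit: base = 2 × $1,400 = $2,800. 6% of the $14,450 excess over $16,100 is $867; credit = $2,800 − $867 = $1,933. Earned Income Credit: $30,550 is at or below the $217,900 threshold, so the full $575 applies. total $1,933 + $575 = $2,508
Difference: |$1,461 − $2,508| = $1,047.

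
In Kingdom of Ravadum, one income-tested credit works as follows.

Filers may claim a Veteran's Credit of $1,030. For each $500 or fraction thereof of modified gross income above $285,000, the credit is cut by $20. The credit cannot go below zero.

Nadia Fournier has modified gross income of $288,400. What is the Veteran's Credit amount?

Veteran's Credit: income exceeds $285,000 by $3,400, which is 7 full-or-partial $500 increments; reduction = 7 × $20 = $140, leaving $890.

$890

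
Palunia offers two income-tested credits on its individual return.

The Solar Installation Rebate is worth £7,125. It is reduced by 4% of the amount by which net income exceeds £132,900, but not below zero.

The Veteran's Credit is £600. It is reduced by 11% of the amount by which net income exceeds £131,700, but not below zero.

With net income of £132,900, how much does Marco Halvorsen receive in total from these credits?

Solar Installation Rebate: £132,900 is at or below the £132,900 threshold, so the full £7,125 applies.
Veteran's Credit: 11% of the £1,200 excess over £131,700 is £132; credit = £600 − £132 = £468.
Total: £7,125 + £468 = £7,593.

£7,593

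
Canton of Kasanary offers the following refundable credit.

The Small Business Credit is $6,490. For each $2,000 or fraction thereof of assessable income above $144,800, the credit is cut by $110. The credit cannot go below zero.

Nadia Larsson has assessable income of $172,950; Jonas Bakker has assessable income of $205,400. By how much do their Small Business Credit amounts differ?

Nadia ($172,950): Small Business Credit: income exceeds $144,800 by $28,150, which is 15 full-or-partial $2,000 increments; reduction = 15 × $110 = $1,650, leaving $4,840.
Jonas ($205,400): Small Business Credit: income exceeds $144,800 by $60,600, which is 31 full-or-partial $2,000 increments; reduction = 31 × $110 = $3,410, leaving $3,080.
Difference: |$4,840 − $3,080| = $1,760.

$1,760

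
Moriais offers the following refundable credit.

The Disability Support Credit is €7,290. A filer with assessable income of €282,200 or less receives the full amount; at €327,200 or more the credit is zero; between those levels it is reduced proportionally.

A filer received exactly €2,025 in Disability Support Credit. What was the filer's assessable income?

€2,025 is 2,025/7,290 of the full €7,290, so 5,265/7,290 of the €45,000 range has been used: income = €282,200 + €45,000 × 5,265/7,290 = €314,700.

€314,700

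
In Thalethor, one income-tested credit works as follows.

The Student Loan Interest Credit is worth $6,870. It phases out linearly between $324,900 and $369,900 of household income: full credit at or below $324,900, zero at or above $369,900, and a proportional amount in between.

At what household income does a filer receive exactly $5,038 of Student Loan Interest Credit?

$336,900

$5,038 is 5,038/6,870 of the full $6,870, so 1,832/6,870 of the $45,000 range has been used: income = $324,900 + $45,000 × 1,832/6,870 = $336,900.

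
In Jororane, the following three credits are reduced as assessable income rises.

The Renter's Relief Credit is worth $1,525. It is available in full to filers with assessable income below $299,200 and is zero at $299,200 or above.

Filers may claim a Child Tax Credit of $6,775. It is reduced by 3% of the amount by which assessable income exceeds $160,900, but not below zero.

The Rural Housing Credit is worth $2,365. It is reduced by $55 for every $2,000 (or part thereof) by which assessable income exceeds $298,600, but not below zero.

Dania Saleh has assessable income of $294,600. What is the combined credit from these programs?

$6,654

Renter's Relief Credit: $294,600 is below the $299,200 cutoff, so the full $1,525 applies.
Child Tax Credit: 3% of the $133,700 excess over $160,900 is $4,011; credit = $6,775 − $4,011 = $2,764.
Rural Housing Credit: $294,600 is at or below the $298,600 threshold, so the full $2,365 applies.
Total: $1,525 + $2,764 + $2,365 = $6,654.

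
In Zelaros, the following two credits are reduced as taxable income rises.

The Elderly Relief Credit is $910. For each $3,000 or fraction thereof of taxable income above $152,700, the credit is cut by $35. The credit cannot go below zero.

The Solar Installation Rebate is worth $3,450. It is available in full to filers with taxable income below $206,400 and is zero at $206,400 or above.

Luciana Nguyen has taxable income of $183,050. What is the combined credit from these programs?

Elderly Relief Credit: income exceeds $152,700 by $30,350, which is 11 full-or-partial $3,000 increments; reduction = 11 × $35 = $385, leaving $525.
Solar Installation Rebate: $183,050 is below the $206,400 cutoff, so the full $3,450 applies.
Total: $525 + $3,450 = $3,975.

$3,975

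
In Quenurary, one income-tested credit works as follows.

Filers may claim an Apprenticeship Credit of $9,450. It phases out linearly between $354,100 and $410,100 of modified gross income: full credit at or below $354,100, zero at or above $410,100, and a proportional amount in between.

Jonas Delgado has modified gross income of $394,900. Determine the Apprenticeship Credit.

Apprenticeship Credit: $394,900 is $40,800 into a $56,000 phase-out range, leaving 15,200/56,000 of the credit: $9,450 × 15,200/56,000 = $2,565.

$2,565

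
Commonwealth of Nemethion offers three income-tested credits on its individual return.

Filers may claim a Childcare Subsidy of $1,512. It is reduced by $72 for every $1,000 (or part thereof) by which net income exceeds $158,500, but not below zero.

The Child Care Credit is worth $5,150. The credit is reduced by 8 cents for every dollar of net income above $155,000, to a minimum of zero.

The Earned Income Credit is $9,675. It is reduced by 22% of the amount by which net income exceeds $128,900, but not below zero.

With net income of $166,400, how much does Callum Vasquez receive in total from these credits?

$6,599

Childcare Subsidy: income exceeds $158,500 by $7,900, which is 8 full-or-partial $1,000 increments; reduction = 8 × $72 = $576, leaving $936.
Child Care Credit: 8% of the $11,400 excess over $155,000 is $912; credit = $5,150 − $912 = $4,238.
Earned Income Credit: 22% of the $37,500 excess over $128,900 is $8,250; credit = $9,675 − $8,250 = $1,425.
Total: $936 + $4,238 + $1,425 = $6,599.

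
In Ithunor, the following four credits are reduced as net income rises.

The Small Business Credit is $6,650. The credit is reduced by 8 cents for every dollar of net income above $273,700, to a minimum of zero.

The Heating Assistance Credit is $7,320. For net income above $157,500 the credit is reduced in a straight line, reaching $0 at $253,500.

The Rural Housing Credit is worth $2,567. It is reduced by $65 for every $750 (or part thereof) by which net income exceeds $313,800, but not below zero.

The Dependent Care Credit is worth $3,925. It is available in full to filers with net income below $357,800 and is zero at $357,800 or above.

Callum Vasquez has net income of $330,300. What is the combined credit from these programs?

$7,184

Small Business Credit: 8% of the $56,600 excess over $273,700 is $4,528; credit = $6,650 − $4,528 = $2,122.
Heating Assistance Credit: $330,300 is at or above $253,500, so the credit is $0.
Rural Housing Credit: income exceeds $313,800 by $16,500, which is 22 full-or-partial $750 increments; reduction = 22 × $65 = $1,430, leaving $1,137.
Dependent Care Credit: $330,300 is below the $357,800 cutoff, so the full $3,925 applies.
Total: $2,122 + $0 + $1,137 + $3,925 = $7,184.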